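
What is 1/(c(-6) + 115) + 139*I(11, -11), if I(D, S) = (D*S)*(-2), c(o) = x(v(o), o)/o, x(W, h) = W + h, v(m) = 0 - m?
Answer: 3868371/115 ≈ 33638.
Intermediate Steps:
v(m) = -m
c(o) = 0 (c(o) = (-o + o)/o = 0/o = 0)
I(D, S) = -2*D*S
1/(c(-6) + 115) + 139*I(11, -11) = 1/(0 + 115) + 139*(-2*11*(-11)) = 1/115 + 139*242 = 1/115 + 33638 = 3868371/115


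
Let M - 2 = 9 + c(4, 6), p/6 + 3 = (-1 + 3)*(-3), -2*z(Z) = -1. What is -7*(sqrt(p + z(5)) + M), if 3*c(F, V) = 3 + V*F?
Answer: -140 - 7*I*sqrt(214)/2 ≈ -140.0 - 51.201*I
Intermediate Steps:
c(F, V) = 1 + F*V/3 (c(F, V) = (3 + V*F)/3 = (3 + F*V)/3 = 1 + F*V/3)
z(Z) = 1/2 (z(Z) = -1/2*(-1) = 1/2)
p = -54 (p = -18 + 6*((-1 + 3)*(-3)) = -18 + 6*(2*(-3)) = -18 + 6*(-6) = -18 - 36 = -54)
M = 20 (M = 2 + (9 + (1 + (1/3)*4*6)) = 2 + (9 + (1 + 8)) = 2 + (9 + 9) = 2 + 18 = 20)
-7*(sqrt(p + z(5)) + M) = -7*(sqrt(-54 + 1/2) + 20) = -7*(sqrt(-107/2) + 20) = -7*(I*sqrt(214)/2 + 20) = -7*(20 + I*sqrt(214)/2) = -140 - 7*I*sqrt(214)/2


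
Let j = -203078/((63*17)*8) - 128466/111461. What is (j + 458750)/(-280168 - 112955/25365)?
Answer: -2784946848919679/1700943142675980 ≈ -1.6373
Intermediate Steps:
j = -1695426689/68214132 (j = -203078/(1071*8) - 128466*1/111461 = -203078/8568 - 128466/111461 = -203078*1/8568 - 128466/111461 = -101539/4284 - 128466/111461 = -1695426689/68214132 ≈ -24.854)
(j + 458750)/(-280168 - 112955/25365) = (-1695426689/68214132 + 458750)/(-280168 - 112955/25365) = 31291537628311/(68214132*(-280168 - 112955*1/25365)) = 31291537628311/(68214132*(-280168 - 1189/267)) = 31291537628311/(68214132*(-74806045/267)) = (31291537628311/68214132)*(-267/74806045) = -2784946848919679/1700943142675980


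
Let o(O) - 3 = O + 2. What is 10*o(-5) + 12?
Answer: 12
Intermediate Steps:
o(O) = 5 + O (o(O) = 3 + (O + 2) = 3 + (2 + O) = 5 + O)
10*o(-5) + 12 = 10*(5 - 5) + 12 = 10*0 + 12 = 0 + 12 = 12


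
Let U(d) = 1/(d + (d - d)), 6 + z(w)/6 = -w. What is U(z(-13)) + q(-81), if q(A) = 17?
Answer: 715/42 ≈ 17.024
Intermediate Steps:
z(w) = -36 - 6*w (z(w) = -36 + 6*(-w) = -36 - 6*w)
U(d) = 1/d (U(d) = 1/(d + 0) = 1/d)
U(z(-13)) + q(-81) = 1/(-36 - 6*(-13)) + 17 = 1/(-36 + 78) + 17 = 1/42 + 17 = 715/42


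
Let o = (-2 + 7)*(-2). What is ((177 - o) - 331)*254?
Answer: -36576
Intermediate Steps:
o = -10 (o = 5*(-2) = -10)
((177 - o) - 331)*254 = ((177 - 1*(-10)) - 331)*254 = ((177 + 10) - 331)*254 = (187 - 331)*254 = -144*254 = -36576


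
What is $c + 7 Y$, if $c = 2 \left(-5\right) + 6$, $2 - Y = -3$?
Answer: $31$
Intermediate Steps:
$Y = 5$ ($Y = 2 - -3 = 2 + 3 = 5$)
$c = -4$ ($c = -10 + 6 = -4$)
$c + 7 Y = -4 + 7 \cdot 5 = -4 + 35 = 31$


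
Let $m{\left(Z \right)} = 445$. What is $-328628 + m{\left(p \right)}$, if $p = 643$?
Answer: $-328183$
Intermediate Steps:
$-328628 + m{\left(p \right)} = -328628 + 445 = -328183$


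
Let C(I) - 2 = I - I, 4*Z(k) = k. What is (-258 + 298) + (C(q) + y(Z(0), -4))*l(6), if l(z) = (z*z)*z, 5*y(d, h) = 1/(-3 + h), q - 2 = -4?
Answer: 16304/35 ≈ 465.83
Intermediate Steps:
q = -2 (q = 2 - 4 = -2)
Z(k) = k/4
y(d, h) = 1/(5*(-3 + h))
C(I) = 2 (C(I) = 2 + (I - I) = 2 + 0 = 2)
l(z) = z³ (l(z) = z²*z = z³)
(-258 + 298) + (C(q) + y(Z(0), -4))*l(6) = (-258 + 298) + (2 + 1/(5*(-3 - 4)))*6³ = 40 + (2 + (⅕)/(-7))*216 = 40 + (2 + (⅕)*(-⅐))*216 = 40 + (2 - 1/35)*216 = 40 + (69/35)*216 = 40 + 14904/35 = 16304/35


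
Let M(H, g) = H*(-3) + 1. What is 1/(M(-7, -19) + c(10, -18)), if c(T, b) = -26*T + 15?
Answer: -1/223 ≈ -0.0044843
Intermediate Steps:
M(H, g) = 1 - 3*H (M(H, g) = -3*H + 1 = 1 - 3*H)
c(T, b) = 15 - 26*T
1/(M(-7, -19) + c(10, -18)) = 1/((1 - 3*(-7)) + (15 - 26*10)) = 1/((1 + 21) + (15 - 260)) = 1/(22 - 245) = 1/(-223) = -1/223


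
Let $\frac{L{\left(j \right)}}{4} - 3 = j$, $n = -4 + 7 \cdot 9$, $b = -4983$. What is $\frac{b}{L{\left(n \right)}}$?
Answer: $- \frac{4983}{248} \approx -20.093$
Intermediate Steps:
$n = 59$ ($n = -4 + 63 = 59$)
$L{\left(j \right)} = 12 + 4 j$
$\frac{b}{L{\left(n \right)}} = - \frac{4983}{12 + 4 \cdot 59} = - \frac{4983}{12 + 236} = - \frac{4983}{248}$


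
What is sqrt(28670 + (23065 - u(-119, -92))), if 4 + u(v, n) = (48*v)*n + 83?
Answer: 2*I*sqrt(118462) ≈ 688.37*I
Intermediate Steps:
u(v, n) = 79 + 48*n*v (u(v, n) = -4 + ((48*v)*n + 83) = -4 + (48*n*v + 83) = -4 + (83 + 48*n*v) = 79 + 48*n*v)
sqrt(28670 + (23065 - u(-119, -92))) = sqrt(28670 + (23065 - (79 + 48*(-92)*(-119)))) = sqrt(28670 + (23065 - (79 + 525504))) = sqrt(28670 + (23065 - 1*525583)) = sqrt(28670 + (23065 - 525583)) = sqrt(28670 - 502518) = sqrt(-473848) = 2*I*sqrt(118462)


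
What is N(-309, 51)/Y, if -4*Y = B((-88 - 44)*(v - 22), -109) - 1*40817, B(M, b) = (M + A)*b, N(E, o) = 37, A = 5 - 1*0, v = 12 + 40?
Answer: -74/195139 ≈ -0.00037922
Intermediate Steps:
v = 52
A = 5 (A = 5 + 0 = 5)
B(M, b) = b*(5 + M) (B(M, b) = (M + 5)*b = (5 + M)*b = b*(5 + M))
Y = -195139/2 (Y = -(-109*(5 + (-88 - 44)*(52 - 22)) - 1*40817)/4 = -(-109*(5 - 132*30) - 40817)/4 = -(-109*(5 - 3960) - 40817)/4 = -(-109*(-3955) - 40817)/4 = -(431095 - 40817)/4 = -¼*390278 = -195139/2 ≈ -97570.)
N(-309, 51)/Y = 37/(-195139/2) = 37*(-2/195139) = -74/195139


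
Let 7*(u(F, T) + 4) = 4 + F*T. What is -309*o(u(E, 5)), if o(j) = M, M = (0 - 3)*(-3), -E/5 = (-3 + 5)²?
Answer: -2781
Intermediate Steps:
E = -20 (E = -5*(-3 + 5)² = -5*2² = -5*4 = -20)
u(F, T) = -24/7 + F*T/7 (u(F, T) = -4 + (4 + F*T)/7 = -4 + (4/7 + F*T/7) = -24/7 + F*T/7)
M = 9 (M = -3*(-3) = 9)
o(j) = 9
-309*o(u(E, 5)) = -309*9 = -2781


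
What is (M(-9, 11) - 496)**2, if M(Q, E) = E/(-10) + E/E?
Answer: 24611521/100 ≈ 2.4612e+5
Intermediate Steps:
M(Q, E) = 1 - E/10 (M(Q, E) = E*(-1/10) + 1 = -E/10 + 1 = 1 - E/10)
(M(-9, 11) - 496)**2 = ((1 - 1/10*11) - 496)**2 = ((1 - 11/10) - 496)**2 = (-1/10 - 496)**2 = (-4961/10)**2 = 24611521/100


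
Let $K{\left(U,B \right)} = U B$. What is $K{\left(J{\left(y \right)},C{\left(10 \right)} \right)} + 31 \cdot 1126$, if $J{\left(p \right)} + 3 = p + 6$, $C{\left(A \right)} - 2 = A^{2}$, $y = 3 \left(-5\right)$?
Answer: $33682$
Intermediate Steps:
$y = -15$
$C{\left(A \right)} = 2 + A^{2}$
$J{\left(p \right)} = 3 + p$ ($J{\left(p \right)} = -3 + \left(p + 6\right) = -3 + \left(6 + p\right) = 3 + p$)
$K{\left(U,B \right)} = B U$
$K{\left(J{\left(y \right)},C{\left(10 \right)} \right)} + 31 \cdot 1126 = \left(2 + 10^{2}\right) \left(3 - 15\right) + 31 \cdot 1126 = \left(2 + 100\right) \left(-12\right) + 34906 = 102 \left(-12\right) + 34906 = -1224 + 34906 = 33682$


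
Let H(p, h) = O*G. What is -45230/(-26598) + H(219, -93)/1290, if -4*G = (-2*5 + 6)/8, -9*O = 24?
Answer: 29168917/17155710 ≈ 1.7002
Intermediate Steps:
O = -8/3 (O = -1/9*24 = -8/3 ≈ -2.6667)
G = 1/8 (G = -(-2*5 + 6)/(4*8) = -(-10 + 6)/(4*8) = -(-1)/8 = -1/4*(-1/2) = 1/8 ≈ 0.12500)
H(p, h) = -1/3 (H(p, h) = -8/3*1/8 = -1/3)
-45230/(-26598) + H(219, -93)/1290 = -45230/(-26598) - 1/3/1290 = -45230*(-1/26598) - 1/3*1/1290 = 22615/13299 - 1/3870 = 29168917/17155710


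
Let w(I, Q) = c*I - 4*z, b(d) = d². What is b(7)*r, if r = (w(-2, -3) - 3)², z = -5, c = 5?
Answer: 2401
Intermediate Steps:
w(I, Q) = 20 + 5*I (w(I, Q) = 5*I - 4*(-5) = 5*I + 20 = 20 + 5*I)
r = 49 (r = ((20 + 5*(-2)) - 3)² = ((20 - 10) - 3)² = (10 - 3)² = 7² = 49)
b(7)*r = 7²*49 = 49*49 = 2401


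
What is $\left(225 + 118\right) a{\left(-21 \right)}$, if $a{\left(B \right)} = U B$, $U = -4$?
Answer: $28812$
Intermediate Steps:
$a{\left(B \right)} = - 4 B$
$\left(225 + 118\right) a{\left(-21 \right)} = \left(225 + 118\right) \left(\left(-4\right) \left(-21\right)\right) = 343 \cdot 84 = 28812$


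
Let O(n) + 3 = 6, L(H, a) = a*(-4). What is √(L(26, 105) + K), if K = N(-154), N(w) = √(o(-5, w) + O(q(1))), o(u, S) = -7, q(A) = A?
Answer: √(-420 + 2*I) ≈ 0.0488 + 20.494*I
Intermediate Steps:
L(H, a) = -4*a
O(n) = 3 (O(n) = -3 + 6 = 3)
N(w) = 2*I (N(w) = √(-7 + 3) = √(-4) = 2*I)
K = 2*I ≈ 2.0*I
√(L(26, 105) + K) = √(-4*105 + 2*I) = √(-420 + 2*I)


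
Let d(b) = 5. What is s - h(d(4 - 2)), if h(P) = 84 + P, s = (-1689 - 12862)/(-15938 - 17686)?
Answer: -2977985/33624 ≈ -88.567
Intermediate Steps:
s = 14551/33624 (s = -14551/(-33624) = -14551*(-1/33624) = 14551/33624 ≈ 0.43276)
s - h(d(4 - 2)) = 14551/33624 - (84 + 5) = 14551/33624 - 1*89 = 14551/33624 - 89 = -2977985/33624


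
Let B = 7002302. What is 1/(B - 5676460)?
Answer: 1/1325842 ≈ 7.5424e-7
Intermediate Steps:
1/(B - 5676460) = 1/(7002302 - 5676460) = 1/1325842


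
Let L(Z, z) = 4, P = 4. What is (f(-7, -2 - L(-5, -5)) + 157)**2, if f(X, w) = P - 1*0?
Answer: 25921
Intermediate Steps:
f(X, w) = 4 (f(X, w) = 4 - 1*0 = 4 + 0 = 4)
(f(-7, -2 - L(-5, -5)) + 157)**2 = (4 + 157)**2 = 161**2 = 25921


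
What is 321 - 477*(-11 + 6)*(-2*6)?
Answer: -28299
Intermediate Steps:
321 - 477*(-11 + 6)*(-2*6) = 321 - (-2385)*(-12) = 321 - 477*60 = 321 - 28620 = -28299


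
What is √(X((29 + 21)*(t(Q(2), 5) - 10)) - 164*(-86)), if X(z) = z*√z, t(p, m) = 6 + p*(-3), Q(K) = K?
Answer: 2*√(3526 - 1250*I*√5) ≈ 126.69 - 44.124*I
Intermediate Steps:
t(p, m) = 6 - 3*p
X(z) = z^(3/2)
√(X((29 + 21)*(t(Q(2), 5) - 10)) - 164*(-86)) = √(((29 + 21)*((6 - 3*2) - 10))^(3/2) - 164*(-86)) = √((50*((6 - 6) - 10))^(3/2) + 14104) = √((50*(0 - 10))^(3/2) + 14104) = √((50*(-10))^(3/2) + 14104) = √((-500)^(3/2) + 14104) = √(-5000*I*√5 + 14104) = √(14104 - 5000*I*√5)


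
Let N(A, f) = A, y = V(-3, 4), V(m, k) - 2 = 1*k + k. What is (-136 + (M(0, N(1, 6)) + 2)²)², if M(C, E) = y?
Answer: 64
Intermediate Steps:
V(m, k) = 2 + 2*k (V(m, k) = 2 + (1*k + k) = 2 + (k + k) = 2 + 2*k)
y = 10 (y = 2 + 2*4 = 2 + 8 = 10)
M(C, E) = 10
(-136 + (M(0, N(1, 6)) + 2)²)² = (-136 + (10 + 2)²)² = (-136 + 12²)² = (-136 + 144)² = 8² = 64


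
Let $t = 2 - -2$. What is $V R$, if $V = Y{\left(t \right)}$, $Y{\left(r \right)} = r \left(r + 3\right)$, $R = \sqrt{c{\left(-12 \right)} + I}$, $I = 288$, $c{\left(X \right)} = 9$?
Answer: $84 \sqrt{33} \approx 482.54$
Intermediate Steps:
$t = 4$ ($t = 2 + 2 = 4$)
$R = 3 \sqrt{33}$ ($R = \sqrt{9 + 288} = \sqrt{297} = 3 \sqrt{33} \approx 17.234$)
$Y{\left(r \right)} = r \left(3 + r\right)$
$V = 28$ ($V = 4 \left(3 + 4\right) = 4 \cdot 7 = 28$)
$V R = 28 \cdot 3 \sqrt{33} = 84 \sqrt{33}$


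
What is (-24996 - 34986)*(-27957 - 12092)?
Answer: 2402219118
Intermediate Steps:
(-24996 - 34986)*(-27957 - 12092) = -59982*(-40049) = 2402219118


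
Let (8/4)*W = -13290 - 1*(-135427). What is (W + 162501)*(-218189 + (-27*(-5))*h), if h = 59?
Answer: -46999674568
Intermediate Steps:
W = 122137/2 (W = (-13290 - 1*(-135427))/2 = (-13290 + 135427)/2 = (½)*122137 = 122137/2 ≈ 61069.)
(W + 162501)*(-218189 + (-27*(-5))*h) = (122137/2 + 162501)*(-218189 - 27*(-5)*59) = 447139*(-218189 + 135*59)/2 = 447139*(-218189 + 7965)/2 = (447139/2)*(-210224) = -46999674568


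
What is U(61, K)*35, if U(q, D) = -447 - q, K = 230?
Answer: -17780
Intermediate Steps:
U(61, K)*35 = (-447 - 1*61)*35 = (-447 - 61)*35 = -508*35 = -17780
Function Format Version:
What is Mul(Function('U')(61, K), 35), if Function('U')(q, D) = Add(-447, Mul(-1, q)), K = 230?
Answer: -17780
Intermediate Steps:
Mul(Function('U')(61, K), 35) = Mul(Add(-447, Mul(-1, 61)), 35) = Mul(Add(-447, -61), 35) = Mul(-508, 35) = -17780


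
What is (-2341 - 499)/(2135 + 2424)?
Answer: -2840/4559 ≈ -0.62294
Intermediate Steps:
(-2341 - 499)/(2135 + 2424) = -2840/4559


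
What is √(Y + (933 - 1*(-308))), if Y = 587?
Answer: 2*√457 ≈ 42.755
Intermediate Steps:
√(Y + (933 - 1*(-308))) = √(587 + (933 - 1*(-308))) = √(587 + (933 + 308)) = √(587 + 1241) = √1828 = 2*√457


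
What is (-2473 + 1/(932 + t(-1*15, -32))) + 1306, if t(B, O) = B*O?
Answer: -1647803/1412 ≈ -1167.0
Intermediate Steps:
(-2473 + 1/(932 + t(-1*15, -32))) + 1306 = (-2473 + 1/(932 - 1*15*(-32))) + 1306 = (-2473 + 1/(932 - 15*(-32))) + 1306 = (-2473 + 1/(932 + 480)) + 1306 = (-2473 + 1/1412) + 1306 = -3491875/1412 + 1306 = -1647803/1412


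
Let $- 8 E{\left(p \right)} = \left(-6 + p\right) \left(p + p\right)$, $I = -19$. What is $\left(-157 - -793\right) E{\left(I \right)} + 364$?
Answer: $-75161$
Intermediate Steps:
$E{\left(p \right)} = - \frac{p \left(-6 + p\right)}{4}$ ($E{\left(p \right)} = - \frac{\left(-6 + p\right) \left(p + p\right)}{8} = - \frac{\left(-6 + p\right) 2 p}{8} = - \frac{2 p \left(-6 + p\right)}{8} = - \frac{p \left(-6 + p\right)}{4}$)
$\left(-157 - -793\right) E{\left(I \right)} + 364 = \left(-157 - -793\right) \frac{1}{4} \left(-19\right) \left(6 - -19\right) + 364 = \left(-157 + 793\right) \frac{1}{4} \left(-19\right) \left(6 + 19\right) + 364 = 636 \cdot \frac{1}{4} \left(-19\right) 25 + 364 = 636 \left(- \frac{475}{4}\right) + 364 = -75525 + 364 = -75161$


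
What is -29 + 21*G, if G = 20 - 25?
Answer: -134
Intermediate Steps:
G = -5
-29 + 21*G = -29 + 21*(-5) = -29 - 105 = -134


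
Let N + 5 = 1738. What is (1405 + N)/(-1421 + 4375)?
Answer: 1569/1477 ≈ 1.0623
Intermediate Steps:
N = 1733 (N = -5 + 1738 = 1733)
(1405 + N)/(-1421 + 4375) = (1405 + 1733)/(-1421 + 4375) = 3138/2954 = 3138*(1/2954) = 1569/1477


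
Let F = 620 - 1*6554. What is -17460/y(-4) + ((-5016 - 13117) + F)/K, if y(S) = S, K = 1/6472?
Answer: -155757259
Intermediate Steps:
F = -5934 (F = 620 - 6554 = -5934)
K = 1/6472 ≈ 0.00015451
-17460/y(-4) + ((-5016 - 13117) + F)/K = -17460/(-4) + ((-5016 - 13117) - 5934)/(1/6472) = -17460*(-¼) + (-18133 - 5934)*6472 = 4365 - 24067*6472 = 4365 - 155761624 = -155757259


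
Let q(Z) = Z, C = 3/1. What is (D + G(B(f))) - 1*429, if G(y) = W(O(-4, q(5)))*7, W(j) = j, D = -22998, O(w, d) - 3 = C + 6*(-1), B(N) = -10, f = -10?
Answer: -23427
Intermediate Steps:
C = 3 (C = 3*1 = 3)
O(w, d) = 0 (O(w, d) = 3 + (3 + 6*(-1)) = 3 + (3 - 6) = 3 - 3 = 0)
G(y) = 0 (G(y) = 0*7 = 0)
(D + G(B(f))) - 1*429 = (-22998 + 0) - 1*429 = -22998 - 429 = -23427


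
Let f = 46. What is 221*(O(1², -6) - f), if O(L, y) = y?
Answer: -11492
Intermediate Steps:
221*(O(1², -6) - f) = 221*(-6 - 1*46) = 221*(-6 - 46) = 221*(-52) = -11492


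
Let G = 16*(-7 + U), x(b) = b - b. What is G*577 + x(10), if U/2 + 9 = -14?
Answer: -489296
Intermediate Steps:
x(b) = 0
U = -46 (U = -18 + 2*(-14) = -18 - 28 = -46)
G = -848 (G = 16*(-7 - 46) = 16*(-53) = -848)
G*577 + x(10) = -848*577 + 0 = -489296 + 0 = -489296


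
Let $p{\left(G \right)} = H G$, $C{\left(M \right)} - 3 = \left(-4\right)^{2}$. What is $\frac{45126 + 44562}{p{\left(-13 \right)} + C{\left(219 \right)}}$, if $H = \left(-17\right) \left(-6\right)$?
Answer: $- \frac{89688}{1307} \approx -68.621$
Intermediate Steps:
$C{\left(M \right)} = 19$ ($C{\left(M \right)} = 3 + \left(-4\right)^{2} = 3 + 16 = 19$)
$H = 102$
$p{\left(G \right)} = 102 G$
$\frac{45126 + 44562}{p{\left(-13 \right)} + C{\left(219 \right)}} = \frac{45126 + 44562}{102 \left(-13\right) + 19} = \frac{89688}{-1326 + 19} = \frac{89688}{-1307} = 89688 \left(- \frac{1}{1307}\right) = - \frac{89688}{1307}$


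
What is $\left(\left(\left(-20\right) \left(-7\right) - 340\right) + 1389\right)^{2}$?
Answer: $1413721$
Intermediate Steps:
$\left(\left(\left(-20\right) \left(-7\right) - 340\right) + 1389\right)^{2} = \left(\left(140 - 340\right) + 1389\right)^{2} = \left(-200 + 1389\right)^{2} = 1189^{2} = 1413721$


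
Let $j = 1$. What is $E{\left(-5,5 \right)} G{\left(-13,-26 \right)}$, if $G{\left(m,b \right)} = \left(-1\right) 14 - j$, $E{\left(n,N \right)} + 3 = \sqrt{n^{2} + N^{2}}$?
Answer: $45 - 75 \sqrt{2} \approx -61.066$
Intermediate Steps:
$E{\left(n,N \right)} = -3 + \sqrt{N^{2} + n^{2}}$ ($E{\left(n,N \right)} = -3 + \sqrt{n^{2} + N^{2}} = -3 + \sqrt{N^{2} + n^{2}}$)
$G{\left(m,b \right)} = -15$ ($G{\left(m,b \right)} = \left(-1\right) 14 - 1 = -14 - 1 = -15$)
$E{\left(-5,5 \right)} G{\left(-13,-26 \right)} = \left(-3 + \sqrt{5^{2} + \left(-5\right)^{2}}\right) \left(-15\right) = \left(-3 + \sqrt{25 + 25}\right) \left(-15\right) = \left(-3 + \sqrt{50}\right) \left(-15\right) = \left(-3 + 5 \sqrt{2}\right) \left(-15\right) = 45 - 75 \sqrt{2}$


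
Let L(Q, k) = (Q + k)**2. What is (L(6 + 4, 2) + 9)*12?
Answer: 1836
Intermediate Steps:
(L(6 + 4, 2) + 9)*12 = (((6 + 4) + 2)**2 + 9)*12 = ((10 + 2)**2 + 9)*12 = (12**2 + 9)*12 = (144 + 9)*12 = 153*12 = 1836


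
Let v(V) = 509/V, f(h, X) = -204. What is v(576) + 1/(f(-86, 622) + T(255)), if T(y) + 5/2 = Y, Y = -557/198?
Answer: 5245237/5967936 ≈ 0.87890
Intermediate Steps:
Y = -557/198 (Y = -557*1/198 = -557/198 ≈ -2.8131)
T(y) = -526/99 (T(y) = -5/2 - 557/198 = -526/99)
v(576) + 1/(f(-86, 622) + T(255)) = 509/576 + 1/(-204 - 526/99) = 509*(1/576) + 1/(-20722/99) = 509/576 - 99/20722 = 5245237/5967936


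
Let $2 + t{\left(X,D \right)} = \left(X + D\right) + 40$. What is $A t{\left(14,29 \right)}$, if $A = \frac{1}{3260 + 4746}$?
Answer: $\frac{81}{8006} \approx 0.010117$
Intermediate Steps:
$A = \frac{1}{8006} \approx 0.00012491$
$t{\left(X,D \right)} = 38 + D + X$ ($t{\left(X,D \right)} = -2 + \left(\left(X + D\right) + 40\right) = -2 + \left(\left(D + X\right) + 40\right) = -2 + \left(40 + D + X\right) = 38 + D + X$)
$A t{\left(14,29 \right)} = \frac{38 + 29 + 14}{8006} = \frac{1}{8006} \cdot 81 = \frac{81}{8006}$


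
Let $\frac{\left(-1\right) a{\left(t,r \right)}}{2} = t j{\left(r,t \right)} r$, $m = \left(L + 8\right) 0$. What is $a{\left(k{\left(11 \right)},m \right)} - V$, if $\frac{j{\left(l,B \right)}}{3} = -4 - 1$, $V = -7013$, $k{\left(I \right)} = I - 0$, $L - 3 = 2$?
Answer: $7013$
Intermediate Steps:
$L = 5$ ($L = 3 + 2 = 5$)
$k{\left(I \right)} = I$ ($k{\left(I \right)} = I + 0 = I$)
$m = 0$ ($m = \left(5 + 8\right) 0 = 13 \cdot 0 = 0$)
$j{\left(l,B \right)} = -15$ ($j{\left(l,B \right)} = 3 \left(-4 - 1\right) = 3 \left(-5\right) = -15$)
$a{\left(t,r \right)} = 30 r t$ ($a{\left(t,r \right)} = - 2 t \left(-15\right) r = - 2 - 15 t r = - 2 \left(- 15 r t\right) = 30 r t$)
$a{\left(k{\left(11 \right)},m \right)} - V = 30 \cdot 0 \cdot 11 - -7013 = 0 + 7013 = 7013$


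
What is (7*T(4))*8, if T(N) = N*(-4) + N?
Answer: -672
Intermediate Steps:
T(N) = -3*N (T(N) = -4*N + N = -3*N)
(7*T(4))*8 = (7*(-3*4))*8 = (7*(-12))*8 = -84*8 = -672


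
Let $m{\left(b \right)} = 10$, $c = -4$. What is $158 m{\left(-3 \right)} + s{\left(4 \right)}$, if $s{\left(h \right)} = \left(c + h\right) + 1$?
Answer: $1581$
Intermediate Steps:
$s{\left(h \right)} = -3 + h$ ($s{\left(h \right)} = \left(-4 + h\right) + 1 = -3 + h$)
$158 m{\left(-3 \right)} + s{\left(4 \right)} = 158 \cdot 10 + \left(-3 + 4\right) = 1580 + 1 = 1581$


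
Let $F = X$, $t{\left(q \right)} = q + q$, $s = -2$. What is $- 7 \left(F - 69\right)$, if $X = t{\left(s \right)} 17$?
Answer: $959$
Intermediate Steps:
$t{\left(q \right)} = 2 q$
$X = -68$ ($X = 2 \left(-2\right) 17 = \left(-4\right) 17 = -68$)
$F = -68$
$- 7 \left(F - 69\right) = - 7 \left(-68 - 69\right) = \left(-7\right) \left(-137\right) = 959$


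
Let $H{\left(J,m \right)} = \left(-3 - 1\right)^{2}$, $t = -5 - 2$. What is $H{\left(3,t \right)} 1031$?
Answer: $16496$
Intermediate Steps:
$t = -7$
$H{\left(J,m \right)} = 16$ ($H{\left(J,m \right)} = \left(-4\right)^{2} = 16$)
$H{\left(3,t \right)} 1031 = 16 \cdot 1031 = 16496$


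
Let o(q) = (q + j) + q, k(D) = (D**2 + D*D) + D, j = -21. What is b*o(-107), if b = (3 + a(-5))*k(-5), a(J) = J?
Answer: 21150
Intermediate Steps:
k(D) = D + 2*D**2 (k(D) = (D**2 + D**2) + D = 2*D**2 + D = D + 2*D**2)
b = -90 (b = (3 - 5)*(-5*(1 + 2*(-5))) = -(-10)*(1 - 10) = -(-10)*(-9) = -2*45 = -90)
o(q) = -21 + 2*q (o(q) = (q - 21) + q = (-21 + q) + q = -21 + 2*q)
b*o(-107) = -90*(-21 + 2*(-107)) = -90*(-21 - 214) = -90*(-235) = 21150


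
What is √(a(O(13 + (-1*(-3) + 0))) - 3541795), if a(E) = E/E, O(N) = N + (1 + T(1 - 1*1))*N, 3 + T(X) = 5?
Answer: I*√3541794 ≈ 1882.0*I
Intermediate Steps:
T(X) = 2 (T(X) = -3 + 5 = 2)
O(N) = 4*N (O(N) = N + (1 + 2)*N = N + 3*N = 4*N)
a(E) = 1
√(a(O(13 + (-1*(-3) + 0))) - 3541795) = √(1 - 3541795) = √(-3541794) = I*√3541794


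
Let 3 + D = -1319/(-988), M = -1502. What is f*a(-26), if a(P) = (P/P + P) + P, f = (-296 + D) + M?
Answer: 90681519/988 ≈ 91783.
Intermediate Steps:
D = -1645/988 (D = -3 - 1319/(-988) = -3 - 1319*(-1/988) = -3 + 1319/988 = -1645/988 ≈ -1.6650)
f = -1778069/988 (f = (-296 - 1645/988) - 1502 = -294093/988 - 1502 = -1778069/988 ≈ -1799.7)
a(P) = 1 + 2*P (a(P) = (1 + P) + P = 1 + 2*P)
f*a(-26) = -1778069*(1 + 2*(-26))/988 = -1778069*(1 - 52)/988 = -1778069/988*(-51) = 90681519/988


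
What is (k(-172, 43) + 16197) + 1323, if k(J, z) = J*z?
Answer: 10124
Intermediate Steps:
(k(-172, 43) + 16197) + 1323 = (-172*43 + 16197) + 1323 = (-7396 + 16197) + 1323 = 8801 + 1323 = 10124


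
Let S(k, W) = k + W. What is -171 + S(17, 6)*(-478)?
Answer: -11165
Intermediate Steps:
S(k, W) = W + k
-171 + S(17, 6)*(-478) = -171 + (6 + 17)*(-478) = -171 + 23*(-478) = -171 - 10994 = -11165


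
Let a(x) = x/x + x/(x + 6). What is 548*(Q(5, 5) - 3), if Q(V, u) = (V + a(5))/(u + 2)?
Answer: -87680/77 ≈ -1138.7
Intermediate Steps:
a(x) = 1 + x/(6 + x)
Q(V, u) = (16/11 + V)/(2 + u) (Q(V, u) = (V + 2*(3 + 5)/(6 + 5))/(u + 2) = (V + 2*8/11)/(2 + u) = (V + 2*(1/11)*8)/(2 + u) = (V + 16/11)/(2 + u) = (16/11 + V)/(2 + u))
548*(Q(5, 5) - 3) = 548*((16/11 + 5)/(2 + 5) - 3) = 548*((71/11)/7 - 3) = 548*((⅐)*(71/11) - 3) = 548*(71/77 - 3) = 548*(-160/77) = -87680/77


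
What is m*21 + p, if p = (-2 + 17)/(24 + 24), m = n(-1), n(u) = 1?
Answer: 341/16 ≈ 21.313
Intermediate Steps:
m = 1
p = 5/16 (p = 15/48 = 15*(1/48) = 5/16 ≈ 0.31250)
m*21 + p = 1*21 + 5/16 = 21 + 5/16 = 341/16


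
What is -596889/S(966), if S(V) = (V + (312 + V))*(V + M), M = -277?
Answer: -198963/515372 ≈ -0.38606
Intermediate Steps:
S(V) = (-277 + V)*(312 + 2*V) (S(V) = (V + (312 + V))*(V - 277) = (312 + 2*V)*(-277 + V) = (-277 + V)*(312 + 2*V))
-596889/S(966) = -596889/(-86424 - 242*966 + 2*966²) = -596889/(-86424 - 233772 + 2*933156) = -596889/(-86424 - 233772 + 1866312) = -596889/1546116 = -596889*1/1546116 = -198963/515372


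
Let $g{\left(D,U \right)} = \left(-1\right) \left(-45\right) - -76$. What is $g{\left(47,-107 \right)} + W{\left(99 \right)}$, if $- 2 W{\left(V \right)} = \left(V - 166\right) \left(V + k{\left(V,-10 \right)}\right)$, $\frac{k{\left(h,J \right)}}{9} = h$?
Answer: $33286$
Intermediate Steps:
$k{\left(h,J \right)} = 9 h$
$g{\left(D,U \right)} = 121$ ($g{\left(D,U \right)} = 45 + 76 = 121$)
$W{\left(V \right)} = - 5 V \left(-166 + V\right)$ ($W{\left(V \right)} = - \frac{\left(V - 166\right) \left(V + 9 V\right)}{2} = - \frac{\left(-166 + V\right) 10 V}{2} = - \frac{10 V \left(-166 + V\right)}{2} = - 5 V \left(-166 + V\right)$)
$g{\left(47,-107 \right)} + W{\left(99 \right)} = 121 + 5 \cdot 99 \left(166 - 99\right) = 121 + 5 \cdot 99 \cdot 67 = 121 + 33165 = 33286$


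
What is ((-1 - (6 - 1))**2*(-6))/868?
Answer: -54/217 ≈ -0.24885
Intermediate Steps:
((-1 - (6 - 1))**2*(-6))/868 = ((-1 - 1*5)**2*(-6))*(1/868) = ((-1 - 5)**2*(-6))*(1/868) = ((-6)**2*(-6))*(1/868) = (36*(-6))*(1/868) = -216*1/868 = -54/217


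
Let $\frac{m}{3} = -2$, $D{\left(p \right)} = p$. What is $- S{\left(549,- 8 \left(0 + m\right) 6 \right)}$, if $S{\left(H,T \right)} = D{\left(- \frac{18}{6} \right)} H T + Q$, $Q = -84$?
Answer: $474420$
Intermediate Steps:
$m = -6$ ($m = 3 \left(-2\right) = -6$)
$S{\left(H,T \right)} = -84 - 3 H T$ ($S{\left(H,T \right)} = - \frac{18}{6} H T - 84 = \left(-18\right) \frac{1}{6} H T - 84 = - 3 H T - 84 = -84 - 3 H T$)
$- S{\left(549,- 8 \left(0 + m\right) 6 \right)} = - (-84 - 1647 \left(- 8 \left(0 - 6\right) 6\right)) = - (-84 - 1647 \left(- 8 \left(\left(-6\right) 6\right)\right)) = - (-84 - 1647 \left(\left(-8\right) \left(-36\right)\right)) = - (-84 - 1647 \cdot 288) = - (-84 - 474336) = \left(-1\right) \left(-474420\right) = 474420$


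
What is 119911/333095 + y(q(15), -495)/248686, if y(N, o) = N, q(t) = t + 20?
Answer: 29831845271/82836063170 ≈ 0.36013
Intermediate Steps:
q(t) = 20 + t
119911/333095 + y(q(15), -495)/248686 = 119911/333095 + (20 + 15)/248686 = 119911*(1/333095) + 35*(1/248686) = 119911/333095 + 35/248686 = 29831845271/82836063170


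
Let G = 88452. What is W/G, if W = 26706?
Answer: 4451/14742 ≈ 0.30193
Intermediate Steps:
W/G = 26706/88452 = 26706*(1/88452) = 4451/14742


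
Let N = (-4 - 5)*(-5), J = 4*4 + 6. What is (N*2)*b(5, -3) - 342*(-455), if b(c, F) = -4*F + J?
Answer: 158670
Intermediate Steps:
J = 22 (J = 16 + 6 = 22)
N = 45 (N = -9*(-5) = 45)
b(c, F) = 22 - 4*F (b(c, F) = -4*F + 22 = 22 - 4*F)
(N*2)*b(5, -3) - 342*(-455) = (45*2)*(22 - 4*(-3)) - 342*(-455) = 90*(22 + 12) + 155610 = 90*34 + 155610 = 3060 + 155610 = 158670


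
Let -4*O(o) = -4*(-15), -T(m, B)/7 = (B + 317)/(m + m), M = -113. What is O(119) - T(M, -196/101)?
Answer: -565137/22826 ≈ -24.758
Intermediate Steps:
T(m, B) = -7*(317 + B)/(2*m) (T(m, B) = -7*(B + 317)/(m + m) = -7*(317 + B)/(2*m))
O(o) = -15 (O(o) = -(-1)*(-15) = -1/4*60 = -15)
O(119) - T(M, -196/101) = -15 - 7*(-317 - (-196)/101)/(2*(-113)) = -15 - 7*(-1)*(-317 - (-196)/101)/(2*113) = -15 - 7*(-1)*(-317 - 1*(-196/101))/(2*113) = -15 - 7*(-1)*(-317 + 196/101)/(2*113) = -15 - 7*(-1)*(-31821)/(2*113*101) = -15 - 1*222747/22826 = -15 - 222747/22826 = -565137/22826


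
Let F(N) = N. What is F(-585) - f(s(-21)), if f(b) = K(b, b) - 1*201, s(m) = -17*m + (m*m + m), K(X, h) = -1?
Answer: -383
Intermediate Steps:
s(m) = m**2 - 16*m (s(m) = -17*m + (m**2 + m) = -17*m + (m + m**2) = m**2 - 16*m)
f(b) = -202 (f(b) = -1 - 1*201 = -1 - 201 = -202)
F(-585) - f(s(-21)) = -585 - 1*(-202) = -585 + 202 = -383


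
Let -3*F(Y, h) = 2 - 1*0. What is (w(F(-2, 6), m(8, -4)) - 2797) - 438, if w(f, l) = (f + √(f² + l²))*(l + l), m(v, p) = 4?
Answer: -9721/3 + 16*√37/3 ≈ -3207.9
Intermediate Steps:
F(Y, h) = -⅔ (F(Y, h) = -(2 - 1*0)/3 = -(2 + 0)/3 = -⅓*2 = -⅔)
w(f, l) = 2*l*(f + √(f² + l²)) (w(f, l) = (f + √(f² + l²))*(2*l) = 2*l*(f + √(f² + l²)))
(w(F(-2, 6), m(8, -4)) - 2797) - 438 = (2*4*(-⅔ + √((-⅔)² + 4²)) - 2797) - 438 = (2*4*(-⅔ + √(4/9 + 16)) - 2797) - 438 = (2*4*(-⅔ + √(148/9)) - 2797) - 438 = (2*4*(-⅔ + 2*√37/3) - 2797) - 438 = ((-16/3 + 16*√37/3) - 2797) - 438 = (-8407/3 + 16*√37/3) - 438 = -9721/3 + 16*√37/3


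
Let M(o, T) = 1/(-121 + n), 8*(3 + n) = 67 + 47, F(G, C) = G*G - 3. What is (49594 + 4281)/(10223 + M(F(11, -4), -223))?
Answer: 23651125/4487893 ≈ 5.2700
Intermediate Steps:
F(G, C) = -3 + G² (F(G, C) = G² - 3 = -3 + G²)
n = 45/4 (n = -3 + (67 + 47)/8 = -3 + (⅛)*114 = -3 + 57/4 = 45/4 ≈ 11.250)
M(o, T) = -4/439 (M(o, T) = 1/(-121 + 45/4) = 1/(-439/4) = -4/439)
(49594 + 4281)/(10223 + M(F(11, -4), -223)) = (49594 + 4281)/(10223 - 4/439) = 53875/(4487893/439) = 53875*(439/4487893) = 23651125/4487893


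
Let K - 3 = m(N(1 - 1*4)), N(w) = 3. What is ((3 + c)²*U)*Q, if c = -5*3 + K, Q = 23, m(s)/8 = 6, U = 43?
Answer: 1504269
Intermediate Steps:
m(s) = 48 (m(s) = 8*6 = 48)
K = 51 (K = 3 + 48 = 51)
c = 36 (c = -5*3 + 51 = -15 + 51 = 36)
((3 + c)²*U)*Q = ((3 + 36)²*43)*23 = (39²*43)*23 = (1521*43)*23 = 65403*23 = 1504269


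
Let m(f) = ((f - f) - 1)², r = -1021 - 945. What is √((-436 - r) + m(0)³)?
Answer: √1531 ≈ 39.128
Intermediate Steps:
r = -1966
m(f) = 1 (m(f) = (0 - 1)² = (-1)² = 1)
√((-436 - r) + m(0)³) = √((-436 - 1*(-1966)) + 1³) = √((-436 + 1966) + 1) = √(1530 + 1) = √1531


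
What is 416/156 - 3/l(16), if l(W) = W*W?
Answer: 2039/768 ≈ 2.6549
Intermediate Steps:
l(W) = W²
416/156 - 3/l(16) = 416/156 - 3/(16²) = 416*(1/156) - 3/256 = 8/3 - 3*1/256 = 8/3 - 3/256 = 2039/768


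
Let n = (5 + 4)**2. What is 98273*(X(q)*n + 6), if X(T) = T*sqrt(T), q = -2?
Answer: 589638 - 15920226*I*sqrt(2) ≈ 5.8964e+5 - 2.2515e+7*I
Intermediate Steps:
n = 81 (n = 9**2 = 81)
X(T) = T**(3/2)
98273*(X(q)*n + 6) = 98273*((-2)**(3/2)*81 + 6) = 98273*(-2*I*sqrt(2)*81 + 6) = 98273*(-162*I*sqrt(2) + 6) = 98273*(6 - 162*I*sqrt(2)) = 589638 - 15920226*I*sqrt(2)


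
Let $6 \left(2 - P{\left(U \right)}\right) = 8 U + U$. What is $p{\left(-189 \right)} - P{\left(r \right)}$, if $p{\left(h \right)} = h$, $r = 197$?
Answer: $\frac{209}{2} \approx 104.5$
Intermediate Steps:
$P{\left(U \right)} = 2 - \frac{3 U}{2}$ ($P{\left(U \right)} = 2 - \frac{8 U + U}{6} = 2 - \frac{9 U}{6} = 2 - \frac{3 U}{2}$)
$p{\left(-189 \right)} - P{\left(r \right)} = -189 - \left(2 - \frac{591}{2}\right) = -189 - - \frac{587}{2} = -189 + \frac{587}{2} = \frac{209}{2}$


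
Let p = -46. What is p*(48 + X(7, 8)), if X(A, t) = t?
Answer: -2576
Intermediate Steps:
p*(48 + X(7, 8)) = -46*(48 + 8) = -46*56 = -2576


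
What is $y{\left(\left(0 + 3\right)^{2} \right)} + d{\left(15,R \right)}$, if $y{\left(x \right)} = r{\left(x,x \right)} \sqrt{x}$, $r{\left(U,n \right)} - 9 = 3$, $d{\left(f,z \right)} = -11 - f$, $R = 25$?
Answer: $10$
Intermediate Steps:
$r{\left(U,n \right)} = 12$ ($r{\left(U,n \right)} = 9 + 3 = 12$)
$y{\left(x \right)} = 12 \sqrt{x}$
$y{\left(\left(0 + 3\right)^{2} \right)} + d{\left(15,R \right)} = 12 \sqrt{\left(0 + 3\right)^{2}} - 26 = 12 \sqrt{3^{2}} - 26 = 12 \sqrt{9} - 26 = 12 \cdot 3 - 26 = 36 - 26 = 10$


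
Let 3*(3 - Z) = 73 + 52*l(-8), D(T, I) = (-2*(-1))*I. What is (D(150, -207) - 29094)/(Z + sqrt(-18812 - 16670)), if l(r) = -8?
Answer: -15580224/221621 + 132786*I*sqrt(35482)/221621 ≈ -70.301 + 112.86*I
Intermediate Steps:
D(T, I) = 2*I
Z = 352/3 (Z = 3 - (73 + 52*(-8))/3 = 3 - (73 - 416)/3 = 3 - 1/3*(-343) = 3 + 343/3 = 352/3 ≈ 117.33)
(D(150, -207) - 29094)/(Z + sqrt(-18812 - 16670)) = (2*(-207) - 29094)/(352/3 + sqrt(-18812 - 16670)) = (-414 - 29094)/(352/3 + sqrt(-35482)) = -29508/(352/3 + I*sqrt(35482))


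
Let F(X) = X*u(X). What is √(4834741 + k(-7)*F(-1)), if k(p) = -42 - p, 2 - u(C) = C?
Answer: √4834846 ≈ 2198.8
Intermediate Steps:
u(C) = 2 - C
F(X) = X*(2 - X)
√(4834741 + k(-7)*F(-1)) = √(4834741 + (-42 - 1*(-7))*(-(2 - 1*(-1)))) = √(4834741 + (-42 + 7)*(-(2 + 1))) = √(4834741 - (-35)*3) = √(4834741 - 35*(-3)) = √(4834741 + 105) = √4834846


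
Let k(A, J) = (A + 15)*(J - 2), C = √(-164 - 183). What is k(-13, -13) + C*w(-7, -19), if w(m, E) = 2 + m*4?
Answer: -30 - 26*I*√347 ≈ -30.0 - 484.33*I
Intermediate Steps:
C = I*√347 (C = √(-347) = I*√347 ≈ 18.628*I)
k(A, J) = (-2 + J)*(15 + A) (k(A, J) = (15 + A)*(-2 + J) = (-2 + J)*(15 + A))
w(m, E) = 2 + 4*m
k(-13, -13) + C*w(-7, -19) = (-30 - 2*(-13) + 15*(-13) - 13*(-13)) + (I*√347)*(2 + 4*(-7)) = (-30 + 26 - 195 + 169) + (I*√347)*(2 - 28) = -30 + (I*√347)*(-26) = -30 - 26*I*√347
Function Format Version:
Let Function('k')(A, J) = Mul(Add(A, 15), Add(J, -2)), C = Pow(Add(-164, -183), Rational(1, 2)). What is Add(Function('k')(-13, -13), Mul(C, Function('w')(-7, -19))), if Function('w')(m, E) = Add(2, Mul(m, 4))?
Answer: Add(-30, Mul(-26, I, Pow(347, Rational(1, 2)))) ≈ Add(-30.000, Mul(-484.33, I))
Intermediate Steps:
C = Mul(I, Pow(347, Rational(1, 2))) (C = Pow(-347, Rational(1, 2)) = Mul(I, Pow(347, Rational(1, 2))) ≈ Mul(18.628, I))
Function('k')(A, J) = Mul(Add(-2, J), Add(15, A)) (Function('k')(A, J) = Mul(Add(15, A), Add(-2, J)) = Mul(Add(-2, J), Add(15, A)))
Function('w')(m, E) = Add(2, Mul(4, m))
Add(Function('k')(-13, -13), Mul(C, Function('w')(-7, -19))) = Add(Add(-30, Mul(-2, -13), Mul(15, -13), Mul(-13, -13)), Mul(Mul(I, Pow(347, Rational(1, 2))), Add(2, Mul(4, -7)))) = Add(Add(-30, 26, -195, 169), Mul(Mul(I, Pow(347, Rational(1, 2))), Add(2, -28))) = Add(-30, Mul(Mul(I, Pow(347, Rational(1, 2))), -26)) = Add(-30, Mul(-26, I, Pow(347, Rational(1, 2))))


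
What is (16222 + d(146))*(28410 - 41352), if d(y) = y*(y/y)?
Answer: -211834656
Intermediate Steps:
d(y) = y (d(y) = y*1 = y)
(16222 + d(146))*(28410 - 41352) = (16222 + 146)*(28410 - 41352) = 16368*(-12942) = -211834656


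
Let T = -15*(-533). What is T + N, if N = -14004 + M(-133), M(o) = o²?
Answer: 11680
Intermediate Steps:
T = 7995
N = 3685 (N = -14004 + (-133)² = -14004 + 17689 = 3685)
T + N = 7995 + 3685 = 11680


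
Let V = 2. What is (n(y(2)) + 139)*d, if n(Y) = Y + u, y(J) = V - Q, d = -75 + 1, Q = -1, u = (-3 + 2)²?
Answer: -10582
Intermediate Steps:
u = 1 (u = (-1)² = 1)
d = -74
y(J) = 3 (y(J) = 2 - 1*(-1) = 2 + 1 = 3)
n(Y) = 1 + Y (n(Y) = Y + 1 = 1 + Y)
(n(y(2)) + 139)*d = ((1 + 3) + 139)*(-74) = (4 + 139)*(-74) = 143*(-74) = -10582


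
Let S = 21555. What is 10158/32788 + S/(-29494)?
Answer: -50893161/120881159 ≈ -0.42102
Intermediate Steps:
10158/32788 + S/(-29494) = 10158/32788 + 21555/(-29494) = 10158*(1/32788) + 21555*(-1/29494) = 5079/16394 - 21555/29494 = -50893161/120881159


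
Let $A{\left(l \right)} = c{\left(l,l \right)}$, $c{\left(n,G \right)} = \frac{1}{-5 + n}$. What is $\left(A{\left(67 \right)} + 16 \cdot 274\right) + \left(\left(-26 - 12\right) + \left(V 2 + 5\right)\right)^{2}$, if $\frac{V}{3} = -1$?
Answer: $\frac{366111}{62} \approx 5905.0$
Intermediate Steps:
$V = -3$ ($V = 3 \left(-1\right) = -3$)
$A{\left(l \right)} = \frac{1}{-5 + l}$
$\left(A{\left(67 \right)} + 16 \cdot 274\right) + \left(\left(-26 - 12\right) + \left(V 2 + 5\right)\right)^{2} = \left(\frac{1}{-5 + 67} + 16 \cdot 274\right) + \left(\left(-26 - 12\right) + \left(\left(-3\right) 2 + 5\right)\right)^{2} = \left(\frac{1}{62} + 4384\right) + \left(-38 + \left(-6 + 5\right)\right)^{2} = \left(\frac{1}{62} + 4384\right) + \left(-38 - 1\right)^{2} = \frac{271809}{62} + \left(-39\right)^{2} = \frac{271809}{62} + 1521 = \frac{366111}{62}$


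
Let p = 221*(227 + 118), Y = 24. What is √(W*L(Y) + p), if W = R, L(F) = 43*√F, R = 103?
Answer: √(76245 + 8858*√6) ≈ 312.96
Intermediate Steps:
W = 103
p = 76245 (p = 221*345 = 76245)
√(W*L(Y) + p) = √(103*(43*√24) + 76245) = √(103*(43*(2*√6)) + 76245) = √(103*(86*√6) + 76245) = √(8858*√6 + 76245) = √(76245 + 8858*√6)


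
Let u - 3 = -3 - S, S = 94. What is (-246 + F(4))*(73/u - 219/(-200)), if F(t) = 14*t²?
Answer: -32923/4700 ≈ -7.0049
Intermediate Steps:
u = -94 (u = 3 + (-3 - 1*94) = 3 + (-3 - 94) = 3 - 97 = -94)
(-246 + F(4))*(73/u - 219/(-200)) = (-246 + 14*4²)*(73/(-94) - 219/(-200)) = (-246 + 14*16)*(73*(-1/94) - 219*(-1/200)) = (-246 + 224)*(-73/94 + 219/200) = -22*2993/9400 = -32923/4700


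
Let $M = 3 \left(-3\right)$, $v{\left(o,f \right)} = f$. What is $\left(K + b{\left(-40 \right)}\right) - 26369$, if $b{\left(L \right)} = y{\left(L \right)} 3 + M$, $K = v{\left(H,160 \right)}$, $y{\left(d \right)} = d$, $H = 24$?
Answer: $-26338$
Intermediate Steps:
$M = -9$
$K = 160$
$b{\left(L \right)} = -9 + 3 L$ ($b{\left(L \right)} = L 3 - 9 = 3 L - 9 = -9 + 3 L$)
$\left(K + b{\left(-40 \right)}\right) - 26369 = \left(160 + \left(-9 + 3 \left(-40\right)\right)\right) - 26369 = \left(160 - 129\right) - 26369 = 31 - 26369 = -26338$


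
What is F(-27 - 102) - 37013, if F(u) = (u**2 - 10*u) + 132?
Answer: -18950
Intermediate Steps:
F(u) = 132 + u**2 - 10*u
F(-27 - 102) - 37013 = (132 + (-27 - 102)**2 - 10*(-27 - 102)) - 37013 = (132 + (-129)**2 - 10*(-129)) - 37013 = (132 + 16641 + 1290) - 37013 = 18063 - 37013 = -18950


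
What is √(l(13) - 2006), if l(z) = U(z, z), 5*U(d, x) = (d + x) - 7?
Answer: I*√50055/5 ≈ 44.746*I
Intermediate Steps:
U(d, x) = -7/5 + d/5 + x/5 (U(d, x) = ((d + x) - 7)/5 = (-7 + d + x)/5 = -7/5 + d/5 + x/5)
l(z) = -7/5 + 2*z/5 (l(z) = -7/5 + z/5 + z/5 = -7/5 + 2*z/5)
√(l(13) - 2006) = √((-7/5 + (⅖)*13) - 2006) = √((-7/5 + 26/5) - 2006) = √(19/5 - 2006) = √(-10011/5) = I*√50055/5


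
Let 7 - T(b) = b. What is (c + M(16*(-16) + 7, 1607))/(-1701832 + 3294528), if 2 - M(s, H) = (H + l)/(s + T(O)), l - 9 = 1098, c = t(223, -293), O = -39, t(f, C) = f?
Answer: 48389/323317288 ≈ 0.00014966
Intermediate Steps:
c = 223
T(b) = 7 - b
l = 1107 (l = 9 + 1098 = 1107)
M(s, H) = 2 - (1107 + H)/(46 + s) (M(s, H) = 2 - (H + 1107)/(s + (7 - 1*(-39))) = 2 - (1107 + H)/(s + (7 + 39)) = 2 - (1107 + H)/(s + 46) = 2 - (1107 + H)/(46 + s))
(c + M(16*(-16) + 7, 1607))/(-1701832 + 3294528) = (223 + (-1015 - 1*1607 + 2*(16*(-16) + 7))/(46 + (16*(-16) + 7)))/(-1701832 + 3294528) = (223 + (-1015 - 1607 + 2*(-256 + 7))/(46 + (-256 + 7)))/1592696 = (223 + (-1015 - 1607 + 2*(-249))/(46 - 249))*(1/1592696) = (223 + (-1015 - 1607 - 498)/(-203))*(1/1592696) = (223 - 1/203*(-3120))*(1/1592696) = (223 + 3120/203)*(1/1592696) = (48389/203)*(1/1592696) = 48389/323317288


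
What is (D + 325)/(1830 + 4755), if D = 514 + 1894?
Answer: 911/2195 ≈ 0.41503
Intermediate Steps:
D = 2408
(D + 325)/(1830 + 4755) = (2408 + 325)/(1830 + 4755) = 2733/6585 = 2733*(1/6585) = 911/2195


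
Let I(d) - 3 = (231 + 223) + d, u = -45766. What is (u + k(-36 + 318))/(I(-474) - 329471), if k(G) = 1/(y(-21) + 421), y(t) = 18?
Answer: 20091273/144645232 ≈ 0.13890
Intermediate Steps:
I(d) = 457 + d (I(d) = 3 + ((231 + 223) + d) = 3 + (454 + d) = 457 + d)
k(G) = 1/439 (k(G) = 1/(18 + 421) = 1/439)
(u + k(-36 + 318))/(I(-474) - 329471) = (-45766 + 1/439)/((457 - 474) - 329471) = -20091273/(439*(-17 - 329471)) = -20091273/439/(-329488) = -20091273/439*(-1/329488) = 20091273/144645232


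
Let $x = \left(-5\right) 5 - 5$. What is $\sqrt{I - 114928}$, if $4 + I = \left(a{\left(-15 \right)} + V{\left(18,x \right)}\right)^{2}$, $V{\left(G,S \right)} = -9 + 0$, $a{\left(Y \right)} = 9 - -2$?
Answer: $4 i \sqrt{7183} \approx 339.01 i$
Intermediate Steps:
$a{\left(Y \right)} = 11$ ($a{\left(Y \right)} = 9 + 2 = 11$)
$x = -30$ ($x = -25 - 5 = -30$)
$V{\left(G,S \right)} = -9$
$I = 0$ ($I = -4 + \left(11 - 9\right)^{2} = -4 + 2^{2} = -4 + 4 = 0$)
$\sqrt{I - 114928} = \sqrt{0 - 114928} = \sqrt{-114928} = 4 i \sqrt{7183}$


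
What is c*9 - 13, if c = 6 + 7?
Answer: 104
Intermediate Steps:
c = 13
c*9 - 13 = 13*9 - 13 = 117 - 13 = 104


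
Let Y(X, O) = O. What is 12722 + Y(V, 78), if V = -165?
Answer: 12800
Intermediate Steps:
12722 + Y(V, 78) = 12722 + 78 = 12800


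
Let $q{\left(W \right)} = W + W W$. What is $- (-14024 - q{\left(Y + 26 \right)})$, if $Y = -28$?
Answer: $14026$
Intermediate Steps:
$q{\left(W \right)} = W + W^{2}$
$- (-14024 - q{\left(Y + 26 \right)}) = - (-14024 - \left(-28 + 26\right) \left(1 + \left(-28 + 26\right)\right)) = - (-14024 - - 2 \left(1 - 2\right)) = - (-14024 - \left(-2\right) \left(-1\right)) = - (-14024 - 2) = \left(-1\right) \left(-14026\right) = 14026$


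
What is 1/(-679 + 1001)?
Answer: 1/322 ≈ 0.0031056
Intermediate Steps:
1/(-679 + 1001) = 1/322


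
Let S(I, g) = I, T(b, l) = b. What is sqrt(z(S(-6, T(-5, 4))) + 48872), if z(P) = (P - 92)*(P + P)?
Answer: 8*sqrt(782) ≈ 223.71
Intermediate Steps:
z(P) = 2*P*(-92 + P) (z(P) = (-92 + P)*(2*P) = 2*P*(-92 + P))
sqrt(z(S(-6, T(-5, 4))) + 48872) = sqrt(2*(-6)*(-92 - 6) + 48872) = sqrt(2*(-6)*(-98) + 48872) = sqrt(1176 + 48872) = sqrt(50048) = 8*sqrt(782)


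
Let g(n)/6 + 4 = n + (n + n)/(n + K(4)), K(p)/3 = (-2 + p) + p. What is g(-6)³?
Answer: -287496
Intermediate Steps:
K(p) = -6 + 6*p (K(p) = 3*((-2 + p) + p) = 3*(-2 + 2*p) = -6 + 6*p)
g(n) = -24 + 6*n + 12*n/(18 + n) (g(n) = -24 + 6*(n + (n + n)/(n + (-6 + 6*4))) = -24 + 6*(n + (2*n)/(n + (-6 + 24))) = -24 + 6*(n + (2*n)/(n + 18)) = -24 + 6*(n + (2*n)/(18 + n)) = -24 + 6*(n + 2*n/(18 + n)) = -24 + (6*n + 12*n/(18 + n)) = -24 + 6*n + 12*n/(18 + n))
g(-6)³ = (6*(-72 + (-6)² + 16*(-6))/(18 - 6))³ = (6*(-72 + 36 - 96)/12)³ = (6*(1/12)*(-132))³ = (-66)³ = -287496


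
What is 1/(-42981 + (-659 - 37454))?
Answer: -1/81094 ≈ -1.2331e-5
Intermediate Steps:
1/(-42981 + (-659 - 37454)) = 1/(-42981 - 38113) = 1/(-81094) = -1/81094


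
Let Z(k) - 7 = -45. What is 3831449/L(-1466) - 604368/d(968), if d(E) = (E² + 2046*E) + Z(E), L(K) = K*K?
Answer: 4939712492189/3135096359092 ≈ 1.5756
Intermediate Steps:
Z(k) = -38 (Z(k) = 7 - 45 = -38)
L(K) = K²
d(E) = -38 + E² + 2046*E (d(E) = (E² + 2046*E) - 38 = -38 + E² + 2046*E)
3831449/L(-1466) - 604368/d(968) = 3831449/((-1466)²) - 604368/(-38 + 968² + 2046*968) = 3831449/2149156 - 604368/(-38 + 937024 + 1980528) = 3831449*(1/2149156) - 604368/2917514 = 3831449/2149156 - 604368*1/2917514 = 3831449/2149156 - 302184/1458757 = 4939712492189/3135096359092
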